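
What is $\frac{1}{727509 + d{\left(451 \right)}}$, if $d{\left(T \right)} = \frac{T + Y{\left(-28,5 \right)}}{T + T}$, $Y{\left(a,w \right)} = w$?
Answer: $\frac{451}{328106787} \approx 1.3746 \cdot 10^{-6}$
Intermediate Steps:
$d{\left(T \right)} = \frac{5 + T}{2 T}$ ($d{\left(T \right)} = \frac{T + 5}{T + T} = \frac{5 + T}{2 T}$)
$\frac{1}{727509 + d{\left(451 \right)}} = \frac{1}{727509 + \frac{5 + 451}{2 \cdot 451}} = \frac{1}{727509 + \frac{1}{2} \cdot \frac{1}{451} \cdot 456} = \frac{1}{727509 + \frac{228}{451}} = \frac{1}{\frac{328106787}{451}} = \frac{451}{328106787}$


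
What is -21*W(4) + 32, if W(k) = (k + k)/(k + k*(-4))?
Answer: 46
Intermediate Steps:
W(k) = -2/3 (W(k) = (2*k)/(k - 4*k) = (2*k)/((-3*k)) = (2*k)*(-1/(3*k)) = -2/3)
-21*W(4) + 32 = -21*(-2/3) + 32 = 14 + 32 = 46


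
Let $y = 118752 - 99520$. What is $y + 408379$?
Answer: $427611$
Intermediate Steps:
$y = 19232$ ($y = 118752 - 99520 = 19232$)
$y + 408379 = 19232 + 408379 = 427611$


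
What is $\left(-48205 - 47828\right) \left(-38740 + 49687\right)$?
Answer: $-1051273251$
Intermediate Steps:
$\left(-48205 - 47828\right) \left(-38740 + 49687\right) = \left(-96033\right) 10947 = -1051273251$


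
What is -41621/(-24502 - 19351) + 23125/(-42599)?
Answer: 758912354/1868093947 ≈ 0.40625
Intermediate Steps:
-41621/(-24502 - 19351) + 23125/(-42599) = -41621/(-43853) + 23125*(-1/42599) = -41621*(-1/43853) - 23125/42599 = 41621/43853 - 23125/42599 = 758912354/1868093947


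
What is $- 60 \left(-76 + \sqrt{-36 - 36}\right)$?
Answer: $4560 - 360 i \sqrt{2} \approx 4560.0 - 509.12 i$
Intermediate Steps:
$- 60 \left(-76 + \sqrt{-36 - 36}\right) = - 60 \left(-76 + \sqrt{-72}\right) = - 60 \left(-76 + 6 i \sqrt{2}\right) = 4560 - 360 i \sqrt{2}$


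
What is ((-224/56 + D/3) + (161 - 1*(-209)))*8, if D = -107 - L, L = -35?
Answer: 2736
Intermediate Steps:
D = -72 (D = -107 - 1*(-35) = -107 + 35 = -72)
((-224/56 + D/3) + (161 - 1*(-209)))*8 = ((-224/56 - 72/3) + (161 - 1*(-209)))*8 = ((-224*1/56 - 72*1/3) + (161 + 209))*8 = ((-4 - 24) + 370)*8 = (-28 + 370)*8 = 342*8 = 2736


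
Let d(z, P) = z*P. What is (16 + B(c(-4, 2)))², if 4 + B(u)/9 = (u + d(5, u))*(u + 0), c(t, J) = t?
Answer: 712336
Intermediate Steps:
d(z, P) = P*z
B(u) = -36 + 54*u² (B(u) = -36 + 9*((u + u*5)*(u + 0)) = -36 + 9*((u + 5*u)*u) = -36 + 9*((6*u)*u) = -36 + 9*(6*u²) = -36 + 54*u²)
(16 + B(c(-4, 2)))² = (16 + (-36 + 54*(-4)²))² = (16 + (-36 + 54*16))² = (16 + (-36 + 864))² = (16 + 828)² = 844² = 712336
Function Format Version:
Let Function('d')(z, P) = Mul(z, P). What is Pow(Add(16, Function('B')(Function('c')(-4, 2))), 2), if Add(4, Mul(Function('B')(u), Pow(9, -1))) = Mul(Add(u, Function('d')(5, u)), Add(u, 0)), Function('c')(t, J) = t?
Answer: 712336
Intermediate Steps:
Function('d')(z, P) = Mul(P, z)
Function('B')(u) = Add(-36, Mul(54, Pow(u, 2))) (Function('B')(u) = Add(-36, Mul(9, Mul(Add(u, Mul(u, 5)), Add(u, 0)))) = Add(-36, Mul(9, Mul(Add(u, Mul(5, u)), u))) = Add(-36, Mul(9, Mul(Mul(6, u), u))) = Add(-36, Mul(9, Mul(6, Pow(u, 2)))) = Add(-36, Mul(54, Pow(u, 2))))
Pow(Add(16, Function('B')(Function('c')(-4, 2))), 2) = Pow(Add(16, Add(-36, Mul(54, Pow(-4, 2)))), 2) = Pow(Add(16, Add(-36, Mul(54, 16))), 2) = Pow(Add(16, Add(-36, 864)), 2) = Pow(Add(16, 828), 2) = Pow(844, 2) = 712336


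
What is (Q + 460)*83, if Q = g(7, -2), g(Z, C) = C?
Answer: 38014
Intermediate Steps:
Q = -2
(Q + 460)*83 = (-2 + 460)*83 = 458*83 = 38014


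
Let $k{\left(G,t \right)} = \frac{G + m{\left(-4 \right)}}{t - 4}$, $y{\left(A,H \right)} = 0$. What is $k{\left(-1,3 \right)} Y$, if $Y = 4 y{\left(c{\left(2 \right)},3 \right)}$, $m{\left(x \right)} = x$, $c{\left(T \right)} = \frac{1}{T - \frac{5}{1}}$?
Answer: $0$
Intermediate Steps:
$c{\left(T \right)} = \frac{1}{-5 + T}$ ($c{\left(T \right)} = \frac{1}{T - 5} = \frac{1}{-5 + T}$)
$k{\left(G,t \right)} = \frac{-4 + G}{-4 + t}$ ($k{\left(G,t \right)} = \frac{G - 4}{t - 4} = \frac{-4 + G}{-4 + t}$)
$Y = 0$ ($Y = 4 \cdot 0 = 0$)
$k{\left(-1,3 \right)} Y = \frac{-4 - 1}{-4 + 3} \cdot 0 = \frac{1}{-1} \left(-5\right) 0 = \left(-1\right) \left(-5\right) 0 = 5 \cdot 0 = 0$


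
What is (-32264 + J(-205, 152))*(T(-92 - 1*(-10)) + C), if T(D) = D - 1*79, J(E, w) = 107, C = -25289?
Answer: 818395650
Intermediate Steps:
T(D) = -79 + D (T(D) = D - 79 = -79 + D)
(-32264 + J(-205, 152))*(T(-92 - 1*(-10)) + C) = (-32264 + 107)*((-79 + (-92 - 1*(-10))) - 25289) = -32157*((-79 + (-92 + 10)) - 25289) = -32157*((-79 - 82) - 25289) = -32157*(-161 - 25289) = -32157*(-25450) = 818395650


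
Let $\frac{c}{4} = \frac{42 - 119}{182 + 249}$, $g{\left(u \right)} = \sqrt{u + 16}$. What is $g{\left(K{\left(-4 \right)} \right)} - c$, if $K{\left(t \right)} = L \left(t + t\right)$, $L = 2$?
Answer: $\frac{308}{431} \approx 0.71462$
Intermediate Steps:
$K{\left(t \right)} = 4 t$ ($K{\left(t \right)} = 2 \left(t + t\right) = 2 \cdot 2 t = 4 t$)
$g{\left(u \right)} = \sqrt{16 + u}$
$c = - \frac{308}{431}$ ($c = 4 \frac{42 - 119}{182 + 249} = 4 \left(- \frac{77}{431}\right) = - \frac{308}{431} \approx -0.71462$)
$g{\left(K{\left(-4 \right)} \right)} - c = \sqrt{16 + 4 \left(-4\right)} - - \frac{308}{431} = \sqrt{16 - 16} + \frac{308}{431} = \sqrt{0} + \frac{308}{431} = 0 + \frac{308}{431} = \frac{308}{431}$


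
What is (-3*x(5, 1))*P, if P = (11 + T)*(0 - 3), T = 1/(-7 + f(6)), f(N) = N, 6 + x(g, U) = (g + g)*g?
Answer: 3960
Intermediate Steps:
x(g, U) = -6 + 2*g**2 (x(g, U) = -6 + (g + g)*g = -6 + (2*g)*g = -6 + 2*g**2)
T = -1 (T = 1/(-7 + 6) = 1/(-1) = -1)
P = -30 (P = (11 - 1)*(0 - 3) = 10*(-3) = -30)
(-3*x(5, 1))*P = -3*(-6 + 2*5**2)*(-30) = -3*(-6 + 2*25)*(-30) = -3*(-6 + 50)*(-30) = -3*44*(-30) = -132*(-30) = 3960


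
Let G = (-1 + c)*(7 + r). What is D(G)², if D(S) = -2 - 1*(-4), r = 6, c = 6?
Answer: 4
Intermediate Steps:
G = 65 (G = (-1 + 6)*(7 + 6) = 5*13 = 65)
D(S) = 2 (D(S) = -2 + 4 = 2)
D(G)² = 2² = 4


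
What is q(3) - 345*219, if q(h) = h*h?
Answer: -75546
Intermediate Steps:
q(h) = h**2
q(3) - 345*219 = 3**2 - 345*219 = 9 - 75555 = -75546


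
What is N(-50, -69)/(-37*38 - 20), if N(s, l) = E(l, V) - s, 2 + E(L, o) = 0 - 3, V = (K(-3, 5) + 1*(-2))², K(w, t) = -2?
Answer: -45/1426 ≈ -0.031557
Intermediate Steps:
V = 16 (V = (-2 + 1*(-2))² = (-2 - 2)² = (-4)² = 16)
E(L, o) = -5 (E(L, o) = -2 + (0 - 3) = -2 - 3 = -5)
N(s, l) = -5 - s
N(-50, -69)/(-37*38 - 20) = (-5 - 1*(-50))/(-37*38 - 20) = (-5 + 50)/(-1406 - 20) = 45/(-1426) = 45*(-1/1426) = -45/1426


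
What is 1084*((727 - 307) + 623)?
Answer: 1130612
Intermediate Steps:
1084*((727 - 307) + 623) = 1084*(420 + 623) = 1084*1043 = 1130612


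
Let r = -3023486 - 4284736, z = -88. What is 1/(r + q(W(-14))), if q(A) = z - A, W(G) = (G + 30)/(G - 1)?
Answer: -15/109624634 ≈ -1.3683e-7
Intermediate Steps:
W(G) = (30 + G)/(-1 + G)
q(A) = -88 - A
r = -7308222
1/(r + q(W(-14))) = 1/(-7308222 + (-88 - (30 - 14)/(-1 - 14))) = 1/(-7308222 + (-88 - 16/(-15))) = 1/(-7308222 + (-88 - (-1)*16/15)) = 1/(-7308222 + (-88 - 1*(-16/15))) = 1/(-7308222 + (-88 + 16/15)) = 1/(-7308222 - 1304/15) = 1/(-109624634/15) = -15/109624634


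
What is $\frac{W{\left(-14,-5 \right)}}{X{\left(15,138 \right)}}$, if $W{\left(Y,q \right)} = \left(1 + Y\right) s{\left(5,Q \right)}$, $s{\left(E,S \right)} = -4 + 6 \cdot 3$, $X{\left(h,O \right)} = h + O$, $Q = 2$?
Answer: $- \frac{182}{153} \approx -1.1895$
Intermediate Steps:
$X{\left(h,O \right)} = O + h$
$s{\left(E,S \right)} = 14$ ($s{\left(E,S \right)} = -4 + 18 = 14$)
$W{\left(Y,q \right)} = 14 + 14 Y$ ($W{\left(Y,q \right)} = \left(1 + Y\right) 14 = 14 + 14 Y$)
$\frac{W{\left(-14,-5 \right)}}{X{\left(15,138 \right)}} = \frac{14 + 14 \left(-14\right)}{138 + 15} = \frac{14 - 196}{153} = \left(-182\right) \frac{1}{153} = - \frac{182}{153}$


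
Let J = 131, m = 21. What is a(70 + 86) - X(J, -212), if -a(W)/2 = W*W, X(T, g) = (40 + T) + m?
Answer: -48864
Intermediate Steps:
X(T, g) = 61 + T (X(T, g) = (40 + T) + 21 = 61 + T)
a(W) = -2*W**2 (a(W) = -2*W*W = -2*W**2)
a(70 + 86) - X(J, -212) = -2*(70 + 86)**2 - (61 + 131) = -2*156**2 - 1*192 = -2*24336 - 192 = -48672 - 192 = -48864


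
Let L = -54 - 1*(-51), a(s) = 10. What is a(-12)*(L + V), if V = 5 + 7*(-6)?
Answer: -400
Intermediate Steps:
V = -37 (V = 5 - 42 = -37)
L = -3 (L = -54 + 51 = -3)
a(-12)*(L + V) = 10*(-3 - 37) = 10*(-40) = -400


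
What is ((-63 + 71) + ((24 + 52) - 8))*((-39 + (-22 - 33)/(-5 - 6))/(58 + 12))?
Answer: -1292/35 ≈ -36.914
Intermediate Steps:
((-63 + 71) + ((24 + 52) - 8))*((-39 + (-22 - 33)/(-5 - 6))/(58 + 12)) = (8 + (76 - 8))*((-39 - 55/(-11))/70) = (8 + 68)*((-39 - 55*(-1/11))*(1/70)) = 76*((-39 + 5)*(1/70)) = 76*(-34*1/70) = 76*(-17/35) = -1292/35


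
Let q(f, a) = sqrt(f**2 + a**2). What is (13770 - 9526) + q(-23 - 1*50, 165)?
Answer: 4244 + sqrt(32554) ≈ 4424.4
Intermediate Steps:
q(f, a) = sqrt(a**2 + f**2)
(13770 - 9526) + q(-23 - 1*50, 165) = (13770 - 9526) + sqrt(165**2 + (-23 - 1*50)**2) = 4244 + sqrt(27225 + (-23 - 50)**2) = 4244 + sqrt(27225 + (-73)**2) = 4244 + sqrt(27225 + 5329) = 4244 + sqrt(32554)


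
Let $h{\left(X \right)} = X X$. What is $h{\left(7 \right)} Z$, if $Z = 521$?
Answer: $25529$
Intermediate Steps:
$h{\left(X \right)} = X^{2}$
$h{\left(7 \right)} Z = 7^{2} \cdot 521 = 49 \cdot 521 = 25529$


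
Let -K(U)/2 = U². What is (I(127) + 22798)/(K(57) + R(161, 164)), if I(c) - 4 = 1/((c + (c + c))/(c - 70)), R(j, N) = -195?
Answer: -965291/283337 ≈ -3.4069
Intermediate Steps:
I(c) = 4 + (-70 + c)/(3*c) (I(c) = 4 + 1/((c + (c + c))/(c - 70)) = 4 + 1/((c + 2*c)/(-70 + c)) = 4 + 1/((3*c)/(-70 + c)) = 4 + 1/(3*c/(-70 + c)) = 4 + (-70 + c)/(3*c))
K(U) = -2*U²
(I(127) + 22798)/(K(57) + R(161, 164)) = ((⅓)*(-70 + 13*127)/127 + 22798)/(-2*57² - 195) = ((⅓)*(1/127)*(-70 + 1651) + 22798)/(-2*3249 - 195) = ((⅓)*(1/127)*1581 + 22798)/(-6498 - 195) = (527/127 + 22798)/(-6693) = (2895873/127)*(-1/6693) = -965291/283337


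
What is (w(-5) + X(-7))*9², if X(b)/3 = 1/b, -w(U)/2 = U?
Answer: 5427/7 ≈ 775.29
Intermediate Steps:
w(U) = -2*U
X(b) = 3/b
(w(-5) + X(-7))*9² = (-2*(-5) + 3/(-7))*9² = (10 + 3*(-⅐))*81 = (10 - 3/7)*81 = (67/7)*81 = 5427/7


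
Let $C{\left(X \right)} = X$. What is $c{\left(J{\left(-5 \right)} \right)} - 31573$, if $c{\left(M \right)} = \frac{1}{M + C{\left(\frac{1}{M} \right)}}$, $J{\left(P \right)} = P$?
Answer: $- \frac{820903}{26} \approx -31573.0$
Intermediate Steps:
$c{\left(M \right)} = \frac{1}{M + \frac{1}{M}}$
$c{\left(J{\left(-5 \right)} \right)} - 31573 = - \frac{5}{1 + \left(-5\right)^{2}} - 31573 = - \frac{5}{1 + 25} - 31573 = - \frac{5}{26} - 31573 = - \frac{820903}{26}$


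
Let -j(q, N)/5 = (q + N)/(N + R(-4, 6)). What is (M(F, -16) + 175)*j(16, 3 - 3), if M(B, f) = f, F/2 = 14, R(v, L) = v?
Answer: 3180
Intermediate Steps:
F = 28 (F = 2*14 = 28)
j(q, N) = -5*(N + q)/(-4 + N) (j(q, N) = -5*(q + N)/(N - 4) = -5*(N + q)/(-4 + N))
(M(F, -16) + 175)*j(16, 3 - 3) = (-16 + 175)*(5*(-(3 - 3) - 1*16)/(-4 + (3 - 3))) = 159*(5*(-1*0 - 16)/(-4 + 0)) = 159*(5*(0 - 16)/(-4)) = 159*(5*(-¼)*(-16)) = 159*20 = 3180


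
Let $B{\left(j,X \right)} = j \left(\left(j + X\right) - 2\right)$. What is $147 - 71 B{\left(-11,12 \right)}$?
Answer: $-634$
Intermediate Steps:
$B{\left(j,X \right)} = j \left(-2 + X + j\right)$ ($B{\left(j,X \right)} = j \left(\left(X + j\right) - 2\right) = j \left(-2 + X + j\right)$)
$147 - 71 B{\left(-11,12 \right)} = 147 - 71 \left(- 11 \left(-2 + 12 - 11\right)\right) = 147 - 71 \left(\left(-11\right) \left(-1\right)\right) = 147 - 781 = -634$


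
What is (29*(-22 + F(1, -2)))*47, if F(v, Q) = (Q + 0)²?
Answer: -24534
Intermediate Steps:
F(v, Q) = Q²
(29*(-22 + F(1, -2)))*47 = (29*(-22 + (-2)²))*47 = (29*(-22 + 4))*47 = (29*(-18))*47 = -522*47 = -24534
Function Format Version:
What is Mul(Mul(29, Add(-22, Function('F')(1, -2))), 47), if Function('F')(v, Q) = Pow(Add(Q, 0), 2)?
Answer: -24534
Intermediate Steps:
Function('F')(v, Q) = Pow(Q, 2)
Mul(Mul(29, Add(-22, Function('F')(1, -2))), 47) = Mul(Mul(29, Add(-22, Pow(-2, 2))), 47) = Mul(Mul(29, Add(-22, 4)), 47) = Mul(Mul(29, -18), 47) = Mul(-522, 47) = -24534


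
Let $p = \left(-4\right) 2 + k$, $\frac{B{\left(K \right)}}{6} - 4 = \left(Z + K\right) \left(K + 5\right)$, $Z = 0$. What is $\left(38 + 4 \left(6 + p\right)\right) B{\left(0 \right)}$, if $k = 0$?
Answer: $720$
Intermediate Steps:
$B{\left(K \right)} = 24 + 6 K \left(5 + K\right)$ ($B{\left(K \right)} = 24 + 6 \left(0 + K\right) \left(K + 5\right) = 24 + 6 K \left(5 + K\right)$)
$p = -8$ ($p = \left(-4\right) 2 + 0 = -8 + 0 = -8$)
$\left(38 + 4 \left(6 + p\right)\right) B{\left(0 \right)} = \left(38 + 4 \left(6 - 8\right)\right) \left(24 + 6 \cdot 0^{2} + 30 \cdot 0\right) = \left(38 + 4 \left(-2\right)\right) \left(24 + 6 \cdot 0 + 0\right) = \left(38 - 8\right) \left(24 + 0 + 0\right) = 30 \cdot 24 = 720$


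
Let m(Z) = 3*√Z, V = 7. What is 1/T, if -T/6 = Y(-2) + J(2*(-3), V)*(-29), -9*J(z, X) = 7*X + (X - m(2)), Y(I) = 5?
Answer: -5007/5540846 - 261*√2/5540846 ≈ -0.00097027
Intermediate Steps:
J(z, X) = -8*X/9 + √2/3 (J(z, X) = -(7*X + (X - 3*√2))/9 = -(-3*√2 + 8*X)/9 = -8*X/9 + √2/3)
T = -3338/3 + 58*√2 (T = -6*(5 + (-8/9*7 + √2/3)*(-29)) = -6*(5 + (-56/9 + √2/3)*(-29)) = -6*(5 + (1624/9 - 29*√2/3)) = -6*(1669/9 - 29*√2/3) = -3338/3 + 58*√2 ≈ -1030.6)
1/T = 1/(-3338/3 + 58*√2)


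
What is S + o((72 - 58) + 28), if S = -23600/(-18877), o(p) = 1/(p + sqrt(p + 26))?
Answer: 20409217/16007696 - sqrt(17)/848 ≈ 1.2701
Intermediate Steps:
o(p) = 1/(p + sqrt(26 + p))
S = 23600/18877 (S = -23600*(-1/18877) = 23600/18877 ≈ 1.2502)
S + o((72 - 58) + 28) = 23600/18877 + 1/(((72 - 58) + 28) + sqrt(26 + ((72 - 58) + 28))) = 23600/18877 + 1/((14 + 28) + sqrt(26 + (14 + 28))) = 23600/18877 + 1/(42 + sqrt(26 + 42)) = 23600/18877 + 1/(42 + sqrt(68)) = 23600/18877 + 1/(42 + 2*sqrt(17))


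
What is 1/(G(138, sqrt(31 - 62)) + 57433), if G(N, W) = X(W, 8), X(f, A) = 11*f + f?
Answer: 57433/3298553953 - 12*I*sqrt(31)/3298553953 ≈ 1.7412e-5 - 2.0255e-8*I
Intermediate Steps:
X(f, A) = 12*f
G(N, W) = 12*W
1/(G(138, sqrt(31 - 62)) + 57433) = 1/(12*sqrt(31 - 62) + 57433) = 1/(12*sqrt(-31) + 57433) = 1/(12*(I*sqrt(31)) + 57433) = 1/(12*I*sqrt(31) + 57433) = 1/(57433 + 12*I*sqrt(31))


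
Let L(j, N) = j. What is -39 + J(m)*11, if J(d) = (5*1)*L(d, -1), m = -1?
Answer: -94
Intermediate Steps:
J(d) = 5*d (J(d) = (5*1)*d = 5*d)
-39 + J(m)*11 = -39 + (5*(-1))*11 = -39 - 5*11 = -39 - 55 = -94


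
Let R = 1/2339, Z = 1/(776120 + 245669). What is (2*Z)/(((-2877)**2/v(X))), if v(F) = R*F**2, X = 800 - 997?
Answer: 77618/19782044231883759 ≈ 3.9237e-12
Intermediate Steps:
X = -197
Z = 1/1021789 ≈ 9.7868e-7
R = 1/2339 ≈ 0.00042753
v(F) = F**2/2339
(2*Z)/(((-2877)**2/v(X))) = (2*(1/1021789))/(((-2877)**2/(((1/2339)*(-197)**2)))) = 2/(1021789*((8277129/(((1/2339)*38809))))) = 2/(1021789*((8277129/(38809/2339)))) = 2/(1021789*((8277129*(2339/38809)))) = 2/(1021789*(19360204731/38809)) = (2/1021789)*(38809/19360204731) = 77618/19782044231883759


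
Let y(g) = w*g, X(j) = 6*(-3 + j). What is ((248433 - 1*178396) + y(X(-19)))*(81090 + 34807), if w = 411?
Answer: 1829434145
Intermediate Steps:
X(j) = -18 + 6*j
y(g) = 411*g
((248433 - 1*178396) + y(X(-19)))*(81090 + 34807) = ((248433 - 1*178396) + 411*(-18 + 6*(-19)))*(81090 + 34807) = ((248433 - 178396) + 411*(-18 - 114))*115897 = (70037 + 411*(-132))*115897 = (70037 - 54252)*115897 = 15785*115897 = 1829434145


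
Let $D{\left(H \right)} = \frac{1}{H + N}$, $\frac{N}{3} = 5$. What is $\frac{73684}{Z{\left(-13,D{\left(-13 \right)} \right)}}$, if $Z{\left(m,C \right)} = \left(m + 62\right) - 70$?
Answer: $- \frac{73684}{21} \approx -3508.8$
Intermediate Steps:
$N = 15$ ($N = 3 \cdot 5 = 15$)
$D{\left(H \right)} = \frac{1}{15 + H}$ ($D{\left(H \right)} = \frac{1}{H + 15} = \frac{1}{15 + H}$)
$Z{\left(m,C \right)} = -8 + m$ ($Z{\left(m,C \right)} = \left(62 + m\right) - 70 = -8 + m$)
$\frac{73684}{Z{\left(-13,D{\left(-13 \right)} \right)}} = \frac{73684}{-8 - 13} = \frac{73684}{-21} = 73684 \left(- \frac{1}{21}\right) = - \frac{73684}{21}$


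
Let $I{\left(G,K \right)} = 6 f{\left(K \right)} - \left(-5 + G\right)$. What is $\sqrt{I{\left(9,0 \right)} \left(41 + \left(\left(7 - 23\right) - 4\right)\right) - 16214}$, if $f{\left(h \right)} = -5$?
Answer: $92 i \sqrt{2} \approx 130.11 i$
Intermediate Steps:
$I{\left(G,K \right)} = -25 - G$ ($I{\left(G,K \right)} = 6 \left(-5\right) - \left(-5 + G\right) = -30 - \left(-5 + G\right) = -25 - G$)
$\sqrt{I{\left(9,0 \right)} \left(41 + \left(\left(7 - 23\right) - 4\right)\right) - 16214} = \sqrt{\left(-25 - 9\right) \left(41 + \left(\left(7 - 23\right) - 4\right)\right) - 16214} = \sqrt{- 34 \left(41 + \left(\left(7 - 23\right) - 4\right)\right) - 16214} = \sqrt{- 34 \left(41 - 20\right) - 16214} = \sqrt{\left(-34\right) 21 - 16214} = \sqrt{-714 - 16214} = \sqrt{-16928} = 92 i \sqrt{2}$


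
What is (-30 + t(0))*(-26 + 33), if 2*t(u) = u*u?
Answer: -210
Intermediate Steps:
t(u) = u²/2 (t(u) = (u*u)/2 = u²/2)
(-30 + t(0))*(-26 + 33) = (-30 + (½)*0²)*(-26 + 33) = (-30 + (½)*0)*7 = (-30 + 0)*7 = -30*7 = -210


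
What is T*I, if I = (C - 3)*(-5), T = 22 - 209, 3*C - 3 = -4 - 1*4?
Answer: -13090/3 ≈ -4363.3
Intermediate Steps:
C = -5/3 (C = 1 + (-4 - 1*4)/3 = 1 + (-4 - 4)/3 = 1 + (⅓)*(-8) = 1 - 8/3 = -5/3 ≈ -1.6667)
T = -187
I = 70/3 (I = (-5/3 - 3)*(-5) = -14/3*(-5) = 70/3 ≈ 23.333)
T*I = -187*70/3 = -13090/3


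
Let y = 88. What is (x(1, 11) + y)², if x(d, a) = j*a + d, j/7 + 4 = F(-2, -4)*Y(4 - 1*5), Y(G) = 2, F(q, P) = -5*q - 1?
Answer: 1361889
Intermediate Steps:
F(q, P) = -1 - 5*q
j = 98 (j = -28 + 7*((-1 - 5*(-2))*2) = -28 + 7*((-1 + 10)*2) = -28 + 7*(9*2) = -28 + 7*18 = -28 + 126 = 98)
x(d, a) = d + 98*a (x(d, a) = 98*a + d = d + 98*a)
(x(1, 11) + y)² = ((1 + 98*11) + 88)² = ((1 + 1078) + 88)² = (1079 + 88)² = 1167² = 1361889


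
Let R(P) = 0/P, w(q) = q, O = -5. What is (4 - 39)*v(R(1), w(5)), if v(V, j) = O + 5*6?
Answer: -875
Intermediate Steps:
R(P) = 0
v(V, j) = 25 (v(V, j) = -5 + 5*6 = -5 + 30 = 25)
(4 - 39)*v(R(1), w(5)) = (4 - 39)*25 = -35*25 = -875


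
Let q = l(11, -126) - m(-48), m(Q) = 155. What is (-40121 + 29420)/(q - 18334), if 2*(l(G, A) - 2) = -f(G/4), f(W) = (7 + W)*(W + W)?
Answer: 171216/296221 ≈ 0.57800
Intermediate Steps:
f(W) = 2*W*(7 + W) (f(W) = (7 + W)*(2*W) = 2*W*(7 + W))
l(G, A) = 2 - G*(7 + G/4)/4 (l(G, A) = 2 + (-2*G/4*(7 + G/4))/2 = 2 + (-G*(7 + G/4)/2)/2 = 2 - G*(7 + G/4)/4)
q = -2877/16 (q = (2 - 1/16*11*(28 + 11)) - 1*155 = (2 - 1/16*11*39) - 155 = (2 - 429/16) - 155 = -397/16 - 155 = -2877/16 ≈ -179.81)
(-40121 + 29420)/(q - 18334) = (-40121 + 29420)/(-2877/16 - 18334) = -10701/(-296221/16) = -10701*(-16/296221) = 171216/296221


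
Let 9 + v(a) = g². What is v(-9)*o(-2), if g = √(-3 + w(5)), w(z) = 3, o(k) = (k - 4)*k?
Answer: -108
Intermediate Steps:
o(k) = k*(-4 + k) (o(k) = (-4 + k)*k = k*(-4 + k))
g = 0 (g = √(-3 + 3) = √0 = 0)
v(a) = -9 (v(a) = -9 + 0² = -9 + 0 = -9)
v(-9)*o(-2) = -(-18)*(-4 - 2) = -(-18)*(-6) = -9*12 = -108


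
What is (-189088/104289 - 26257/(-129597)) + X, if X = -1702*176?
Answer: -449847696023831/1501726837 ≈ -2.9955e+5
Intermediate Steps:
X = -299552
(-189088/104289 - 26257/(-129597)) + X = (-189088/104289 - 26257/(-129597)) - 299552 = (-189088*1/104289 - 26257*(-1/129597)) - 299552 = (-189088/104289 + 26257/129597) - 299552 = -2418546807/1501726837 - 299552 = -449847696023831/1501726837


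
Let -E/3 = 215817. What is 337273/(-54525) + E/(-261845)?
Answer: -10602196582/2855419725 ≈ -3.7130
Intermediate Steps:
E = -647451 (E = -3*215817 = -647451)
337273/(-54525) + E/(-261845) = 337273/(-54525) - 647451/(-261845) = 337273*(-1/54525) - 647451*(-1/261845) = -337273/54525 + 647451/261845 = -10602196582/2855419725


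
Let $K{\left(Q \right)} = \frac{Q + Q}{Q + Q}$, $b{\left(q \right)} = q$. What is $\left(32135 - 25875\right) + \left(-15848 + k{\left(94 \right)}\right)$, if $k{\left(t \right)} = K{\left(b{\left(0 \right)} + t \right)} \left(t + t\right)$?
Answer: $-9400$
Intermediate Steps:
$K{\left(Q \right)} = 1$ ($K{\left(Q \right)} = \frac{2 Q}{2 Q} = 2 Q \frac{1}{2 Q} = 1$)
$k{\left(t \right)} = 2 t$ ($k{\left(t \right)} = 1 \left(t + t\right) = 1 \cdot 2 t = 2 t$)
$\left(32135 - 25875\right) + \left(-15848 + k{\left(94 \right)}\right) = \left(32135 - 25875\right) + \left(-15848 + 2 \cdot 94\right) = 6260 + \left(-15848 + 188\right) = 6260 - 15660 = -9400$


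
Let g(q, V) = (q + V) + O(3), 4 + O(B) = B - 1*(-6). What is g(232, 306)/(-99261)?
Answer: -181/33087 ≈ -0.0054704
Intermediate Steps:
O(B) = 2 + B (O(B) = -4 + (B - 1*(-6)) = -4 + (B + 6) = -4 + (6 + B) = 2 + B)
g(q, V) = 5 + V + q (g(q, V) = (q + V) + (2 + 3) = (V + q) + 5 = 5 + V + q)
g(232, 306)/(-99261) = (5 + 306 + 232)/(-99261) = 543*(-1/99261) = -181/33087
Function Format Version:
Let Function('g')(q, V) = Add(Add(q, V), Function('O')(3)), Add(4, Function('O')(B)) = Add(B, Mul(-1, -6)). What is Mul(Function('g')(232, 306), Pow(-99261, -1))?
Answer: Rational(-181, 33087) ≈ -0.0054704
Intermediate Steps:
Function('O')(B) = Add(2, B) (Function('O')(B) = Add(-4, Add(B, Mul(-1, -6))) = Add(-4, Add(B, 6)) = Add(-4, Add(6, B)) = Add(2, B))
Function('g')(q, V) = Add(5, V, q) (Function('g')(q, V) = Add(Add(q, V), Add(2, 3)) = Add(Add(V, q), 5) = Add(5, V, q))
Mul(Function('g')(232, 306), Pow(-99261, -1)) = Mul(Add(5, 306, 232), Pow(-99261, -1)) = Mul(543, Rational(-1, 99261)) = Rational(-181, 33087)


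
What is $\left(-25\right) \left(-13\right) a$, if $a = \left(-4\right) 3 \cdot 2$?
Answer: $-7800$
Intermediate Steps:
$a = -24$ ($a = \left(-12\right) 2 = -24$)
$\left(-25\right) \left(-13\right) a = \left(-25\right) \left(-13\right) \left(-24\right) = 325 \left(-24\right) = -7800$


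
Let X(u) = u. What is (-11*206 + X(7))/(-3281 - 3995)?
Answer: 2259/7276 ≈ 0.31047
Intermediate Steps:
(-11*206 + X(7))/(-3281 - 3995) = (-11*206 + 7)/(-3281 - 3995) = (-2266 + 7)/(-7276) = -2259*(-1/7276) = 2259/7276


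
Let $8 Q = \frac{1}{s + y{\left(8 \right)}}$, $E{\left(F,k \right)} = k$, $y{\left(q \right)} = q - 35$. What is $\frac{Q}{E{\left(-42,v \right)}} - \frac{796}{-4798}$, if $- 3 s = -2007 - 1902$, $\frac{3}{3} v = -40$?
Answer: $\frac{162508961}{979559680} \approx 0.1659$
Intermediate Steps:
$v = -40$
$y{\left(q \right)} = -35 + q$
$s = 1303$ ($s = - \frac{-2007 - 1902}{3} = \left(- \frac{1}{3}\right) \left(-3909\right) = 1303$)
$Q = \frac{1}{10208}$ ($Q = \frac{1}{8 \left(1303 + \left(-35 + 8\right)\right)} = \frac{1}{8 \left(1303 - 27\right)} = \frac{1}{8 \cdot 1276} = \frac{1}{8} \cdot \frac{1}{1276} = \frac{1}{10208} \approx 9.7962 \cdot 10^{-5}$)
$\frac{Q}{E{\left(-42,v \right)}} - \frac{796}{-4798} = \frac{1}{10208 \left(-40\right)} - \frac{796}{-4798} = \frac{1}{10208} \left(- \frac{1}{40}\right) - - \frac{398}{2399} = - \frac{1}{408320} + \frac{398}{2399} = \frac{162508961}{979559680}$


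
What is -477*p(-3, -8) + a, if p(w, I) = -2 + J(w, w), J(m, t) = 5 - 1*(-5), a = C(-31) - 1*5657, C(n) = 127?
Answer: -9346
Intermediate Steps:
a = -5530 (a = 127 - 1*5657 = 127 - 5657 = -5530)
J(m, t) = 10 (J(m, t) = 5 + 5 = 10)
p(w, I) = 8 (p(w, I) = -2 + 10 = 8)
-477*p(-3, -8) + a = -477*8 - 5530 = -3816 - 5530 = -9346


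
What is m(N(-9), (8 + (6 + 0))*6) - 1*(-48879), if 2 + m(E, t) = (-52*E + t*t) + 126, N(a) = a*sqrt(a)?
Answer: 56059 + 1404*I ≈ 56059.0 + 1404.0*I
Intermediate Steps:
N(a) = a**(3/2)
m(E, t) = 124 + t**2 - 52*E (m(E, t) = -2 + ((-52*E + t*t) + 126) = -2 + ((-52*E + t**2) + 126) = -2 + ((t**2 - 52*E) + 126) = -2 + (126 + t**2 - 52*E) = 124 + t**2 - 52*E)
m(N(-9), (8 + (6 + 0))*6) - 1*(-48879) = (124 + ((8 + (6 + 0))*6)**2 - (-1404)*I) - 1*(-48879) = (124 + ((8 + 6)*6)**2 - (-1404)*I) + 48879 = (124 + (14*6)**2 + 1404*I) + 48879 = (124 + 84**2 + 1404*I) + 48879 = (124 + 7056 + 1404*I) + 48879 = (7180 + 1404*I) + 48879 = 56059 + 1404*I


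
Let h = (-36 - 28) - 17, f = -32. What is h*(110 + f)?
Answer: -6318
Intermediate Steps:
h = -81 (h = -64 - 17 = -81)
h*(110 + f) = -81*(110 - 32) = -81*78 = -6318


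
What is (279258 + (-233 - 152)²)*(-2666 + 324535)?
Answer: 137593525727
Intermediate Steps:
(279258 + (-233 - 152)²)*(-2666 + 324535) = (279258 + (-385)²)*321869 = (279258 + 148225)*321869 = 427483*321869 = 137593525727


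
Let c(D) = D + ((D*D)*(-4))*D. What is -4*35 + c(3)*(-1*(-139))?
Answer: -14735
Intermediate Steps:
c(D) = D - 4*D**3 (c(D) = D + (D**2*(-4))*D = D + (-4*D**2)*D = D - 4*D**3)
-4*35 + c(3)*(-1*(-139)) = -4*35 + (3 - 4*3**3)*(-1*(-139)) = -140 + (3 - 4*27)*139 = -140 + (3 - 108)*139 = -140 - 105*139 = -140 - 14595 = -14735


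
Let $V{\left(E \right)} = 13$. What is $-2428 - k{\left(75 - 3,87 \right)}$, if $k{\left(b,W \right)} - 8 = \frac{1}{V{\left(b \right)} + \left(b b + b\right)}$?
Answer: $- \frac{12835285}{5269} \approx -2436.0$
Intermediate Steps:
$k{\left(b,W \right)} = 8 + \frac{1}{13 + b + b^{2}}$ ($k{\left(b,W \right)} = 8 + \frac{1}{13 + \left(b b + b\right)} = 8 + \frac{1}{13 + \left(b^{2} + b\right)} = 8 + \frac{1}{13 + \left(b + b^{2}\right)} = 8 + \frac{1}{13 + b + b^{2}}$)
$-2428 - k{\left(75 - 3,87 \right)} = -2428 - \frac{105 + 8 \left(75 - 3\right) + 8 \left(75 - 3\right)^{2}}{13 + \left(75 - 3\right) + \left(75 - 3\right)^{2}} = -2428 - \frac{105 + 8 \cdot 72 + 8 \cdot 72^{2}}{13 + 72 + 72^{2}} = -2428 - \frac{105 + 576 + 8 \cdot 5184}{13 + 72 + 5184} = -2428 - \frac{105 + 576 + 41472}{5269} = -2428 - \frac{1}{5269} \cdot 42153 = -2428 - \frac{42153}{5269} = - \frac{12835285}{5269}$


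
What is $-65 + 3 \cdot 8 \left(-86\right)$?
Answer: $-2129$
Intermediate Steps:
$-65 + 3 \cdot 8 \left(-86\right) = -65 + 24 \left(-86\right) = -65 - 2064 = -2129$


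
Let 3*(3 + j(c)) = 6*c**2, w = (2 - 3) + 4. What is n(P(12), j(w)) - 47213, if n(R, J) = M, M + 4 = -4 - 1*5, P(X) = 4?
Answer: -47226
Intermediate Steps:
w = 3 (w = -1 + 4 = 3)
M = -13 (M = -4 + (-4 - 1*5) = -4 + (-4 - 5) = -4 - 9 = -13)
j(c) = -3 + 2*c**2 (j(c) = -3 + (6*c**2)/3 = -3 + 2*c**2)
n(R, J) = -13
n(P(12), j(w)) - 47213 = -13 - 47213 = -47226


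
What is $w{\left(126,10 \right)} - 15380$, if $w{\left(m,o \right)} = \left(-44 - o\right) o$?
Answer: $-15920$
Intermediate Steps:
$w{\left(m,o \right)} = o \left(-44 - o\right)$
$w{\left(126,10 \right)} - 15380 = \left(-1\right) 10 \left(44 + 10\right) - 15380 = \left(-1\right) 10 \cdot 54 - 15380 = -540 - 15380 = -15920$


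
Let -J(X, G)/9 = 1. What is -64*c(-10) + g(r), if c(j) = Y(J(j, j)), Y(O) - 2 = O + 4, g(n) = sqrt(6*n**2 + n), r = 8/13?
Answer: 192 + 2*sqrt(122)/13 ≈ 193.70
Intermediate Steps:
r = 8/13 (r = 8*(1/13) = 8/13 ≈ 0.61539)
J(X, G) = -9 (J(X, G) = -9*1 = -9)
g(n) = sqrt(n + 6*n**2)
Y(O) = 6 + O (Y(O) = 2 + (O + 4) = 2 + (4 + O) = 6 + O)
c(j) = -3 (c(j) = 6 - 9 = -3)
-64*c(-10) + g(r) = -64*(-3) + sqrt(8*(1 + 6*(8/13))/13) = 192 + sqrt(8*(1 + 48/13)/13) = 192 + sqrt((8/13)*(61/13)) = 192 + sqrt(488/169) = 192 + 2*sqrt(122)/13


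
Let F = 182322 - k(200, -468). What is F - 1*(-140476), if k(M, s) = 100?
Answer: 322698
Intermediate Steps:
F = 182222 (F = 182322 - 1*100 = 182322 - 100 = 182222)
F - 1*(-140476) = 182222 - 1*(-140476) = 182222 + 140476 = 322698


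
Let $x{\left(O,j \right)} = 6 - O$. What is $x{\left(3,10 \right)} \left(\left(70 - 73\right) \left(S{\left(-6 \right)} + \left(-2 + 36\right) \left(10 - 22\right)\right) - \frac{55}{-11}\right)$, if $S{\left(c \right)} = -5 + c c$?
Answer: $3408$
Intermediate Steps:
$S{\left(c \right)} = -5 + c^{2}$
$x{\left(3,10 \right)} \left(\left(70 - 73\right) \left(S{\left(-6 \right)} + \left(-2 + 36\right) \left(10 - 22\right)\right) - \frac{55}{-11}\right) = \left(6 - 3\right) \left(\left(70 - 73\right) \left(\left(-5 + \left(-6\right)^{2}\right) + \left(-2 + 36\right) \left(10 - 22\right)\right) - \frac{55}{-11}\right) = \left(6 - 3\right) \left(- 3 \left(\left(-5 + 36\right) + 34 \left(-12\right)\right) - -5\right) = 3 \left(- 3 \left(31 - 408\right) + 5\right) = 3 \left(\left(-3\right) \left(-377\right) + 5\right) = 3 \left(1131 + 5\right) = 3 \cdot 1136 = 3408$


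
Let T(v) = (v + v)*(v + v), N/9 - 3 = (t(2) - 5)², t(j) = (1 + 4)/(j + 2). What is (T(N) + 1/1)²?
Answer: 36444318569569/4096 ≈ 8.8975e+9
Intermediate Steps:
t(j) = 5/(2 + j)
N = 2457/16 (N = 27 + 9*(5/(2 + 2) - 5)² = 27 + 9*(5/4 - 5)² = 27 + 9*(-15/4)² = 27 + 9*(225/16) = 27 + 2025/16 = 2457/16 ≈ 153.56)
T(v) = 4*v² (T(v) = (2*v)*(2*v) = 4*v²)
(T(N) + 1/1)² = (4*(2457/16)² + 1/1)² = (4*(6036849/256) + 1)² = (6036849/64 + 1)² = (6036913/64)² = 36444318569569/4096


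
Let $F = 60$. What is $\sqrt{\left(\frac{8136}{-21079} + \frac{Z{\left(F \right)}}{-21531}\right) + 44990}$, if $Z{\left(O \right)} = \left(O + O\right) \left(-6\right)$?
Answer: $\frac{\sqrt{1029671021174760417014}}{151283983} \approx 212.11$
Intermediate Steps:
$Z{\left(O \right)} = - 12 O$ ($Z{\left(O \right)} = 2 O \left(-6\right) = - 12 O$)
$\sqrt{\left(\frac{8136}{-21079} + \frac{Z{\left(F \right)}}{-21531}\right) + 44990} = \sqrt{\left(\frac{8136}{-21079} + \frac{\left(-12\right) 60}{-21531}\right) + 44990} = \sqrt{\left(8136 \left(- \frac{1}{21079}\right) - - \frac{240}{7177}\right) + 44990} = \sqrt{\left(- \frac{8136}{21079} + \frac{240}{7177}\right) + 44990} = \sqrt{- \frac{53333112}{151283983} + 44990} = \sqrt{\frac{6806213062058}{151283983}} = \frac{\sqrt{1029671021174760417014}}{151283983}$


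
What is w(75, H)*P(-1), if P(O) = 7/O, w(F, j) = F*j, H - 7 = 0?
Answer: -3675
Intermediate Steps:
H = 7 (H = 7 + 0 = 7)
w(75, H)*P(-1) = (75*7)*(7/(-1)) = 525*(7*(-1)) = 525*(-7) = -3675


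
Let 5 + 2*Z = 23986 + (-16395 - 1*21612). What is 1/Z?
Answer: -1/7013 ≈ -0.00014259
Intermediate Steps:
Z = -7013 (Z = -5/2 + (23986 + (-16395 - 1*21612))/2 = -5/2 + (23986 + (-16395 - 21612))/2 = -5/2 + (23986 - 38007)/2 = -5/2 + (½)*(-14021) = -5/2 - 14021/2 = -7013)
1/Z = 1/(-7013) = -1/7013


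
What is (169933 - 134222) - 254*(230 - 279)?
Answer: 48157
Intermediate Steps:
(169933 - 134222) - 254*(230 - 279) = 35711 - 254*(-49) = 35711 + 12446 = 48157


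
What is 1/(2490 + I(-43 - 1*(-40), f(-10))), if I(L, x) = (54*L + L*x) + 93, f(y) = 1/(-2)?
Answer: 2/4845 ≈ 0.00041280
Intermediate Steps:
f(y) = -½
I(L, x) = 93 + 54*L + L*x
1/(2490 + I(-43 - 1*(-40), f(-10))) = 1/(2490 + (93 + 54*(-43 - 1*(-40)) + (-43 - 1*(-40))*(-½))) = 1/(2490 + (93 + 54*(-43 + 40) + (-43 + 40)*(-½))) = 1/(2490 + (93 + 54*(-3) - 3*(-½))) = 1/(2490 + (93 - 162 + 3/2)) = 1/(2490 - 135/2) = 1/(4845/2) = 2/4845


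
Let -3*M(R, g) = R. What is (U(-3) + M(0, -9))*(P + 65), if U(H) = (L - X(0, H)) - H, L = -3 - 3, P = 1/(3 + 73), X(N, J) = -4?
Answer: 4941/76 ≈ 65.013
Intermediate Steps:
M(R, g) = -R/3
P = 1/76 ≈ 0.013158
L = -6
U(H) = -2 - H (U(H) = (-6 - 1*(-4)) - H = (-6 + 4) - H = -2 - H)
(U(-3) + M(0, -9))*(P + 65) = ((-2 - 1*(-3)) - ⅓*0)*(1/76 + 65) = ((-2 + 3) + 0)*(4941/76) = (1 + 0)*(4941/76) = 1*(4941/76) = 4941/76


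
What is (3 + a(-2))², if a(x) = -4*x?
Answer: 121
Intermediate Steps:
(3 + a(-2))² = (3 - 4*(-2))² = (3 + 8)² = 11² = 121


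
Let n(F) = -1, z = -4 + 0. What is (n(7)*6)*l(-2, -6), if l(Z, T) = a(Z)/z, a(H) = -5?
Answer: -15/2 ≈ -7.5000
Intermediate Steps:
z = -4
l(Z, T) = 5/4 (l(Z, T) = -5/(-4) = -5*(-¼) = 5/4)
(n(7)*6)*l(-2, -6) = -1*6*(5/4) = -6*5/4 = -15/2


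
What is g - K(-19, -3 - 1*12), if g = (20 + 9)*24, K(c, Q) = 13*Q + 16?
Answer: 875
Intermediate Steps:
K(c, Q) = 16 + 13*Q
g = 696 (g = 29*24 = 696)
g - K(-19, -3 - 1*12) = 696 - (16 + 13*(-3 - 1*12)) = 696 - (16 + 13*(-3 - 12)) = 696 - (16 + 13*(-15)) = 696 - (16 - 195) = 696 - 1*(-179) = 696 + 179 = 875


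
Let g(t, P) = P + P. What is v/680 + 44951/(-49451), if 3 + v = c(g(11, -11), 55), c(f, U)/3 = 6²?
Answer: -5074865/6725336 ≈ -0.75459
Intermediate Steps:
g(t, P) = 2*P
c(f, U) = 108 (c(f, U) = 3*6² = 3*36 = 108)
v = 105 (v = -3 + 108 = 105)
v/680 + 44951/(-49451) = 105/680 + 44951/(-49451) = 105*(1/680) + 44951*(-1/49451) = 21/136 - 44951/49451 = -5074865/6725336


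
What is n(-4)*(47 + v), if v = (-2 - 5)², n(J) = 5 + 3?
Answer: 768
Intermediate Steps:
n(J) = 8
v = 49 (v = (-7)² = 49)
n(-4)*(47 + v) = 8*(47 + 49) = 8*96 = 768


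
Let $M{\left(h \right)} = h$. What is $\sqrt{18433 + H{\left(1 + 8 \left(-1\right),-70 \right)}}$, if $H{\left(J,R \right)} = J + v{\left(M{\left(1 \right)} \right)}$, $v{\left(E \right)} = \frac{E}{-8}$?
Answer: $\frac{\sqrt{294814}}{4} \approx 135.74$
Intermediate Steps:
$v{\left(E \right)} = - \frac{E}{8}$ ($v{\left(E \right)} = E \left(- \frac{1}{8}\right) = - \frac{E}{8}$)
$H{\left(J,R \right)} = - \frac{1}{8} + J$ ($H{\left(J,R \right)} = J - \frac{1}{8} = - \frac{1}{8} + J$)
$\sqrt{18433 + H{\left(1 + 8 \left(-1\right),-70 \right)}} = \sqrt{18433 + \left(- \frac{1}{8} + \left(1 + 8 \left(-1\right)\right)\right)} = \sqrt{18433 + \left(- \frac{1}{8} + \left(1 - 8\right)\right)} = \sqrt{18433 - \frac{57}{8}} = \sqrt{\frac{147407}{8}} = \frac{\sqrt{294814}}{4}$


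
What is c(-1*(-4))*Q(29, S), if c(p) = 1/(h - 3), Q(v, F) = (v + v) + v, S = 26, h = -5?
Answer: -87/8 ≈ -10.875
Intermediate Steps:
Q(v, F) = 3*v (Q(v, F) = 2*v + v = 3*v)
c(p) = -⅛ (c(p) = 1/(-5 - 3) = 1/(-8) = -⅛)
c(-1*(-4))*Q(29, S) = -3*29/8 = -⅛*87 = -87/8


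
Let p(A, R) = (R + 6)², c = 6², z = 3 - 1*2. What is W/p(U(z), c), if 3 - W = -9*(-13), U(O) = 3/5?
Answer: -19/294 ≈ -0.064626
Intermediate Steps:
z = 1 (z = 3 - 2 = 1)
U(O) = ⅗ (U(O) = 3*(⅕) = ⅗)
c = 36
p(A, R) = (6 + R)²
W = -114 (W = 3 - (-9)*(-13) = 3 - 1*117 = 3 - 117 = -114)
W/p(U(z), c) = -114/(6 + 36)² = -114/(42²) = -114/1764 = -114*1/1764 = -19/294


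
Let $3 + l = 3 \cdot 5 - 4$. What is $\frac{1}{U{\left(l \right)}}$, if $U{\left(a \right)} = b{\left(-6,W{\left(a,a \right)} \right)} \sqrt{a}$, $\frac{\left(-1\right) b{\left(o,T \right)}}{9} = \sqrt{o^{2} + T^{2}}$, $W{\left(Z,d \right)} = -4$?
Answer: $- \frac{\sqrt{26}}{936} \approx -0.0054477$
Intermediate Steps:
$l = 8$ ($l = -3 + \left(3 \cdot 5 - 4\right) = -3 + \left(15 - 4\right) = -3 + 11 = 8$)
$b{\left(o,T \right)} = - 9 \sqrt{T^{2} + o^{2}}$ ($b{\left(o,T \right)} = - 9 \sqrt{o^{2} + T^{2}} = - 9 \sqrt{T^{2} + o^{2}}$)
$U{\left(a \right)} = - 18 \sqrt{13} \sqrt{a}$ ($U{\left(a \right)} = - 9 \sqrt{\left(-4\right)^{2} + \left(-6\right)^{2}} \sqrt{a} = - 9 \sqrt{16 + 36} \sqrt{a} = - 9 \sqrt{52} \sqrt{a} = - 9 \cdot 2 \sqrt{13} \sqrt{a} = - 18 \sqrt{13} \sqrt{a}$)
$\frac{1}{U{\left(l \right)}} = \frac{1}{\left(-18\right) \sqrt{13} \sqrt{8}} = \frac{1}{\left(-18\right) \sqrt{13} \cdot 2 \sqrt{2}} = \frac{1}{\left(-36\right) \sqrt{26}} = - \frac{\sqrt{26}}{936}$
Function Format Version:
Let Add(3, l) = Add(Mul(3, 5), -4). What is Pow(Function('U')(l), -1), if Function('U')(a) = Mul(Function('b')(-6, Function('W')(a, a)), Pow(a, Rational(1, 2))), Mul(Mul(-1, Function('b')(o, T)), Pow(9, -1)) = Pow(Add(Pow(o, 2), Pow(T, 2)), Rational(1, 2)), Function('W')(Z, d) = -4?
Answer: Mul(Rational(-1, 936), Pow(26, Rational(1, 2))) ≈ -0.0054477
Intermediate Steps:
l = 8 (l = Add(-3, Add(Mul(3, 5), -4)) = Add(-3, Add(15, -4)) = Add(-3, 11) = 8)
Function('b')(o, T) = Mul(-9, Pow(Add(Pow(T, 2), Pow(o, 2)), Rational(1, 2))) (Function('b')(o, T) = Mul(-9, Pow(Add(Pow(o, 2), Pow(T, 2)), Rational(1, 2))) = Mul(-9, Pow(Add(Pow(T, 2), Pow(o, 2)), Rational(1, 2))))
Function('U')(a) = Mul(-18, Pow(13, Rational(1, 2)), Pow(a, Rational(1, 2))) (Function('U')(a) = Mul(Mul(-9, Pow(Add(Pow(-4, 2), Pow(-6, 2)), Rational(1, 2))), Pow(a, Rational(1, 2))) = Mul(Mul(-9, Pow(Add(16, 36), Rational(1, 2))), Pow(a, Rational(1, 2))) = Mul(Mul(-9, Pow(52, Rational(1, 2))), Pow(a, Rational(1, 2))) = Mul(Mul(-9, Mul(2, Pow(13, Rational(1, 2)))), Pow(a, Rational(1, 2))) = Mul(Mul(-18, Pow(13, Rational(1, 2))), Pow(a, Rational(1, 2))) = Mul(-18, Pow(13, Rational(1, 2)), Pow(a, Rational(1, 2))))
Pow(Function('U')(l), -1) = Pow(Mul(-18, Pow(13, Rational(1, 2)), Pow(8, Rational(1, 2))), -1) = Pow(Mul(-18, Pow(13, Rational(1, 2)), Mul(2, Pow(2, Rational(1, 2)))), -1) = Pow(Mul(-36, Pow(26, Rational(1, 2))), -1) = Mul(Rational(-1, 936), Pow(26, Rational(1, 2)))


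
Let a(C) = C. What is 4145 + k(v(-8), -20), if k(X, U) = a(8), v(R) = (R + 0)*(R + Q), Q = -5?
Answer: 4153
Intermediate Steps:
v(R) = R*(-5 + R) (v(R) = (R + 0)*(R - 5) = R*(-5 + R))
k(X, U) = 8
4145 + k(v(-8), -20) = 4145 + 8 = 4153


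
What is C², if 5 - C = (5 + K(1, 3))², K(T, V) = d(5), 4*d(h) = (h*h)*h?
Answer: 438693025/256 ≈ 1.7136e+6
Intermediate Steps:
d(h) = h³/4 (d(h) = ((h*h)*h)/4 = (h²*h)/4 = h³/4)
K(T, V) = 125/4 (K(T, V) = (¼)*5³ = (¼)*125 = 125/4)
C = -20945/16 (C = 5 - (5 + 125/4)² = 5 - (145/4)² = 5 - 1*21025/16 = 5 - 21025/16 = -20945/16 ≈ -1309.1)
C² = (-20945/16)² = 438693025/256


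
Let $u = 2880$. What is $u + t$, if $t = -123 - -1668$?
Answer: $4425$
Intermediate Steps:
$t = 1545$ ($t = -123 + 1668 = 1545$)
$u + t = 2880 + 1545 = 4425$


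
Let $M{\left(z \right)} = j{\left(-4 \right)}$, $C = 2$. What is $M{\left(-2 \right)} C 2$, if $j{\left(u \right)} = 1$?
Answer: $4$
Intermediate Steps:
$M{\left(z \right)} = 1$
$M{\left(-2 \right)} C 2 = 1 \cdot 2 \cdot 2 = 2 \cdot 2 = 4$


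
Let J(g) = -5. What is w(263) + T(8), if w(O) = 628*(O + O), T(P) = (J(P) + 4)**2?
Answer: 330329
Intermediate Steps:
T(P) = 1 (T(P) = (-5 + 4)**2 = (-1)**2 = 1)
w(O) = 1256*O (w(O) = 628*(2*O) = 1256*O)
w(263) + T(8) = 1256*263 + 1 = 330328 + 1 = 330329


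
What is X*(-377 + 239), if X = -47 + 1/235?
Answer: 1524072/235 ≈ 6485.4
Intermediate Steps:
X = -11044/235 (X = -47 + 1/235 = -11044/235 ≈ -46.996)
X*(-377 + 239) = -11044*(-377 + 239)/235 = -11044/235*(-138) = 1524072/235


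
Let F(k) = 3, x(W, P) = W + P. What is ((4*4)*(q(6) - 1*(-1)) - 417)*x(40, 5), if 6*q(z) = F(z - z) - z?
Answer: -18405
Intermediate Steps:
x(W, P) = P + W
q(z) = 1/2 - z/6 (q(z) = (3 - z)/6 = 1/2 - z/6)
((4*4)*(q(6) - 1*(-1)) - 417)*x(40, 5) = ((4*4)*((1/2 - 1/6*6) - 1*(-1)) - 417)*(5 + 40) = (16*((1/2 - 1) + 1) - 417)*45 = (16*(-1/2 + 1) - 417)*45 = (16*(1/2) - 417)*45 = (8 - 417)*45 = -409*45 = -18405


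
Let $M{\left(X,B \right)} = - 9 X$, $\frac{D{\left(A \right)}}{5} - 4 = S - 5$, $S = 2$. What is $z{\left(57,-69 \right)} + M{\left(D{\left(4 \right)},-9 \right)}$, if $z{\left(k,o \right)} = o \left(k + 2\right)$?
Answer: $-4116$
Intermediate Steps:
$D{\left(A \right)} = 5$ ($D{\left(A \right)} = 20 + 5 \left(2 - 5\right) = 20 + 5 \left(-3\right) = 20 - 15 = 5$)
$z{\left(k,o \right)} = o \left(2 + k\right)$
$z{\left(57,-69 \right)} + M{\left(D{\left(4 \right)},-9 \right)} = - 69 \left(2 + 57\right) - 45 = \left(-69\right) 59 - 45 = -4071 - 45 = -4116$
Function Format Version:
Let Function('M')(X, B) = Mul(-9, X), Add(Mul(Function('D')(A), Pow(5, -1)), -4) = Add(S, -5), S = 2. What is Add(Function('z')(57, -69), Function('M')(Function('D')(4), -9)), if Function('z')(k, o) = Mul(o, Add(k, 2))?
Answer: -4116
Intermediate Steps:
Function('D')(A) = 5 (Function('D')(A) = Add(20, Mul(5, Add(2, -5))) = Add(20, Mul(5, -3)) = Add(20, -15) = 5)
Function('z')(k, o) = Mul(o, Add(2, k))
Add(Function('z')(57, -69), Function('M')(Function('D')(4), -9)) = Add(Mul(-69, Add(2, 57)), Mul(-9, 5)) = Add(Mul(-69, 59), -45) = Add(-4071, -45) = -4116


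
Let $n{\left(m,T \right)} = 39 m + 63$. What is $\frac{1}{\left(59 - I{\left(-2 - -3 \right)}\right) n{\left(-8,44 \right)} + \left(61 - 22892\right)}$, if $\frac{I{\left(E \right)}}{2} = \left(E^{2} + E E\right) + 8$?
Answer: $- \frac{1}{32542} \approx -3.073 \cdot 10^{-5}$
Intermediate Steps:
$I{\left(E \right)} = 16 + 4 E^{2}$ ($I{\left(E \right)} = 2 \left(\left(E^{2} + E E\right) + 8\right) = 2 \left(\left(E^{2} + E^{2}\right) + 8\right) = 2 \left(2 E^{2} + 8\right) = 2 \left(8 + 2 E^{2}\right) = 16 + 4 E^{2}$)
$n{\left(m,T \right)} = 63 + 39 m$
$\frac{1}{\left(59 - I{\left(-2 - -3 \right)}\right) n{\left(-8,44 \right)} + \left(61 - 22892\right)} = \frac{1}{\left(59 - \left(16 + 4 \left(-2 - -3\right)^{2}\right)\right) \left(63 + 39 \left(-8\right)\right) + \left(61 - 22892\right)} = \frac{1}{\left(59 - \left(16 + 4 \left(-2 + 3\right)^{2}\right)\right) \left(63 - 312\right) + \left(61 - 22892\right)} = \frac{1}{\left(59 - \left(16 + 4 \cdot 1^{2}\right)\right) \left(-249\right) - 22831} = \frac{1}{\left(59 - \left(16 + 4 \cdot 1\right)\right) \left(-249\right) - 22831} = \frac{1}{\left(59 - \left(16 + 4\right)\right) \left(-249\right) - 22831} = \frac{1}{\left(59 - 20\right) \left(-249\right) - 22831} = \frac{1}{39 \left(-249\right) - 22831} = \frac{1}{-9711 - 22831} = \frac{1}{-32542} = - \frac{1}{32542}$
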